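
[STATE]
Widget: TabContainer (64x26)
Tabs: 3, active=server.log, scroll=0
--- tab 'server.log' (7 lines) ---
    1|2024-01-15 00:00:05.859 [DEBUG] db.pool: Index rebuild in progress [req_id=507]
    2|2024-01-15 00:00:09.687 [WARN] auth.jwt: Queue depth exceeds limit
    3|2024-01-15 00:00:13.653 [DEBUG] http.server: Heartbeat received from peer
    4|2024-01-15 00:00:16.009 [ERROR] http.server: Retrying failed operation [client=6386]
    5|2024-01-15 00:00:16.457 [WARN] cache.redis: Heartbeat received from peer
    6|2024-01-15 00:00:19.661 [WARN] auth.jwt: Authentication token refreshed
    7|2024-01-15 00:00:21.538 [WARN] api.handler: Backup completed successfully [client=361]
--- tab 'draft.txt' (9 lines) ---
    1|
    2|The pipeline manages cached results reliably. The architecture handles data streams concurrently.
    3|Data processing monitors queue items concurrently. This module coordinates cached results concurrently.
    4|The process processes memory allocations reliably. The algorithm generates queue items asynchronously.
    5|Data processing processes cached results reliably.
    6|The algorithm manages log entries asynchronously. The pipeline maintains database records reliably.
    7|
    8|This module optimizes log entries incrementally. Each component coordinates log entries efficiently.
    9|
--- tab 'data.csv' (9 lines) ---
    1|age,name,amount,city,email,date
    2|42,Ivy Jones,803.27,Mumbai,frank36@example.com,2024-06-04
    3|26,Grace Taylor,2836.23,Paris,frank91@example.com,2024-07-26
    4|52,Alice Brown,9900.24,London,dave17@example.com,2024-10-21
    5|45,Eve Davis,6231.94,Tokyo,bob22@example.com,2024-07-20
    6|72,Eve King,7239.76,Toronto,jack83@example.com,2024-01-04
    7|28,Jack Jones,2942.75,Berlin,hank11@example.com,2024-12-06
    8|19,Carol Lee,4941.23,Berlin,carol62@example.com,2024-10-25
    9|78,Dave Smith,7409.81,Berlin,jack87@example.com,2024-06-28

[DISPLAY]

[server.log]│ draft.txt │ data.csv                              
────────────────────────────────────────────────────────────────
2024-01-15 00:00:05.859 [DEBUG] db.pool: Index rebuild in progre
2024-01-15 00:00:09.687 [WARN] auth.jwt: Queue depth exceeds lim
2024-01-15 00:00:13.653 [DEBUG] http.server: Heartbeat received 
2024-01-15 00:00:16.009 [ERROR] http.server: Retrying failed ope
2024-01-15 00:00:16.457 [WARN] cache.redis: Heartbeat received f
2024-01-15 00:00:19.661 [WARN] auth.jwt: Authentication token re
2024-01-15 00:00:21.538 [WARN] api.handler: Backup completed suc
                                                                
                                                                
                                                                
                                                                
                                                                
                                                                
                                                                
                                                                
                                                                
                                                                
                                                                
                                                                
                                                                
                                                                
                                                                
                                                                
                                                                


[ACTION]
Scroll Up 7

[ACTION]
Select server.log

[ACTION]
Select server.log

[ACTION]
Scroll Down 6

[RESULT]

[server.log]│ draft.txt │ data.csv                              
────────────────────────────────────────────────────────────────
2024-01-15 00:00:21.538 [WARN] api.handler: Backup completed suc
                                                                
                                                                
                                                                
                                                                
                                                                
                                                                
                                                                
                                                                
                                                                
                                                                
                                                                
                                                                
                                                                
                                                                
                                                                
                                                                
                                                                
                                                                
                                                                
                                                                
                                                                
                                                                
                                                                


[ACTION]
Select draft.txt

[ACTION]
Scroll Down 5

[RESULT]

 server.log │[draft.txt]│ data.csv                              
────────────────────────────────────────────────────────────────
The algorithm manages log entries asynchronously. The pipeline m
                                                                
This module optimizes log entries incrementally. Each component 
                                                                
                                                                
                                                                
                                                                
                                                                
                                                                
                                                                
                                                                
                                                                
                                                                
                                                                
                                                                
                                                                
                                                                
                                                                
                                                                
                                                                
                                                                
                                                                
                                                                
                                                                


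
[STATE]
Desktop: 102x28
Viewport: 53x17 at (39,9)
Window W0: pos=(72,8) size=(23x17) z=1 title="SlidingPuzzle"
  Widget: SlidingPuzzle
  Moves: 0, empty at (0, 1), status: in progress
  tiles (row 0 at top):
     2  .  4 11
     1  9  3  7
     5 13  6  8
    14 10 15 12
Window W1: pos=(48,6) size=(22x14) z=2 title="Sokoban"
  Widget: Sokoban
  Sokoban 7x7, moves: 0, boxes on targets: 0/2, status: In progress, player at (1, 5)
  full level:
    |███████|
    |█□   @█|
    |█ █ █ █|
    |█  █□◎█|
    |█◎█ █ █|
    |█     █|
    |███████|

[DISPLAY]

         ┃███████             ┃  ┃ SlidingPuzzle     
         ┃█□   @█             ┃  ┠───────────────────
         ┃█ █ █ █             ┃  ┃┌────┬────┬────┬───
         ┃█  █□◎█             ┃  ┃│  2 │    │  4 │ 11
         ┃█◎█ █ █             ┃  ┃├────┼────┼────┼───
         ┃█     █             ┃  ┃│  1 │  9 │  3 │  7
         ┃███████             ┃  ┃├────┼────┼────┼───
         ┃Moves: 0  0/2       ┃  ┃│  5 │ 13 │  6 │  8
         ┃                    ┃  ┃├────┼────┼────┼───
         ┃                    ┃  ┃│ 14 │ 10 │ 15 │ 12
         ┗━━━━━━━━━━━━━━━━━━━━┛  ┃└────┴────┴────┴───
                                 ┃Moves: 0           
                                 ┃                   
                                 ┃                   
                                 ┃                   
                                 ┗━━━━━━━━━━━━━━━━━━━
                                                     


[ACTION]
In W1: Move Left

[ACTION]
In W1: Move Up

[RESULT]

         ┃███████             ┃  ┃ SlidingPuzzle     
         ┃█□  @ █             ┃  ┠───────────────────
         ┃█ █ █ █             ┃  ┃┌────┬────┬────┬───
         ┃█  █□◎█             ┃  ┃│  2 │    │  4 │ 11
         ┃█◎█ █ █             ┃  ┃├────┼────┼────┼───
         ┃█     █             ┃  ┃│  1 │  9 │  3 │  7
         ┃███████             ┃  ┃├────┼────┼────┼───
         ┃Moves: 1  0/2       ┃  ┃│  5 │ 13 │  6 │  8
         ┃                    ┃  ┃├────┼────┼────┼───
         ┃                    ┃  ┃│ 14 │ 10 │ 15 │ 12
         ┗━━━━━━━━━━━━━━━━━━━━┛  ┃└────┴────┴────┴───
                                 ┃Moves: 0           
                                 ┃                   
                                 ┃                   
                                 ┃                   
                                 ┗━━━━━━━━━━━━━━━━━━━
                                                     


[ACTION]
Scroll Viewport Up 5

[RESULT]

                                                     
                                                     
         ┏━━━━━━━━━━━━━━━━━━━━┓                      
         ┃ Sokoban            ┃                      
         ┠────────────────────┨  ┏━━━━━━━━━━━━━━━━━━━
         ┃███████             ┃  ┃ SlidingPuzzle     
         ┃█□  @ █             ┃  ┠───────────────────
         ┃█ █ █ █             ┃  ┃┌────┬────┬────┬───
         ┃█  █□◎█             ┃  ┃│  2 │    │  4 │ 11
         ┃█◎█ █ █             ┃  ┃├────┼────┼────┼───
         ┃█     █             ┃  ┃│  1 │  9 │  3 │  7
         ┃███████             ┃  ┃├────┼────┼────┼───
         ┃Moves: 1  0/2       ┃  ┃│  5 │ 13 │  6 │  8
         ┃                    ┃  ┃├────┼────┼────┼───
         ┃                    ┃  ┃│ 14 │ 10 │ 15 │ 12
         ┗━━━━━━━━━━━━━━━━━━━━┛  ┃└────┴────┴────┴───
                                 ┃Moves: 0           


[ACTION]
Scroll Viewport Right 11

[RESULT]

                                                     
                                                     
━━━━━━━━━━━━━━━━━━━━┓                                
 Sokoban            ┃                                
────────────────────┨  ┏━━━━━━━━━━━━━━━━━━━━━┓       
███████             ┃  ┃ SlidingPuzzle       ┃       
█□  @ █             ┃  ┠─────────────────────┨       
█ █ █ █             ┃  ┃┌────┬────┬────┬────┐┃       
█  █□◎█             ┃  ┃│  2 │    │  4 │ 11 │┃       
█◎█ █ █             ┃  ┃├────┼────┼────┼────┤┃       
█     █             ┃  ┃│  1 │  9 │  3 │  7 │┃       
███████             ┃  ┃├────┼────┼────┼────┤┃       
Moves: 1  0/2       ┃  ┃│  5 │ 13 │  6 │  8 │┃       
                    ┃  ┃├────┼────┼────┼────┤┃       
                    ┃  ┃│ 14 │ 10 │ 15 │ 12 │┃       
━━━━━━━━━━━━━━━━━━━━┛  ┃└────┴────┴────┴────┘┃       
                       ┃Moves: 0             ┃       


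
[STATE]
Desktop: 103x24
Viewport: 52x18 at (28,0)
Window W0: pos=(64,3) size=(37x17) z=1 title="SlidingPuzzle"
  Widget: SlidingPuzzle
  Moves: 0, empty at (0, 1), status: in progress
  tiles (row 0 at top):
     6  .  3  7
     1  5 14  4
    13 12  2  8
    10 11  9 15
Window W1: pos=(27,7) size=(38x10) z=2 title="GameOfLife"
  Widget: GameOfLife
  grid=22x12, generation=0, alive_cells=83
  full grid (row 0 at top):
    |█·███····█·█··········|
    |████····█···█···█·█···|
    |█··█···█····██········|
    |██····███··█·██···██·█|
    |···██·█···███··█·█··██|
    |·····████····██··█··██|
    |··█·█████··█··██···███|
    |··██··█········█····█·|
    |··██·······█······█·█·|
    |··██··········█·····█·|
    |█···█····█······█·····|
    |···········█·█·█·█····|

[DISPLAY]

                                                    
                                                    
                                                    
                                    ┏━━━━━━━━━━━━━━━
                                    ┃ SlidingPuzzle 
                                    ┠───────────────
                                    ┃┌────┬────┬────
━━━━━━━━━━━━━━━━━━━━━━━━━━━━━━━━━━━━┓│  6 │    │  3 
 GameOfLife                         ┃├────┼────┼────
────────────────────────────────────┨│  1 │  5 │ 14 
Gen: 0                              ┃├────┼────┼────
██····███··█·██···██·█              ┃│ 13 │ 12 │  2 
···██·█···███··█·█··██              ┃├────┼────┼────
·····████····██··█··██              ┃│ 10 │ 11 │  9 
··█·█████··█··██···███              ┃└────┴────┴────
··██··█········█····█·              ┃Moves: 0       
━━━━━━━━━━━━━━━━━━━━━━━━━━━━━━━━━━━━┛               
                                    ┃               


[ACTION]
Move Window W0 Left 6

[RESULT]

                                                    
                                                    
                                                    
                              ┏━━━━━━━━━━━━━━━━━━━━━
                              ┃ SlidingPuzzle       
                              ┠─────────────────────
                              ┃┌────┬────┬────┬────┐
━━━━━━━━━━━━━━━━━━━━━━━━━━━━━━━━━━━━┓    │  3 │  7 │
 GameOfLife                         ┃────┼────┼────┤
────────────────────────────────────┨  5 │ 14 │  4 │
Gen: 0                              ┃────┼────┼────┤
██····███··█·██···██·█              ┃ 12 │  2 │  8 │
···██·█···███··█·█··██              ┃────┼────┼────┤
·····████····██··█··██              ┃ 11 │  9 │ 15 │
··█·█████··█··██···███              ┃────┴────┴────┘
··██··█········█····█·              ┃ 0             
━━━━━━━━━━━━━━━━━━━━━━━━━━━━━━━━━━━━┛               
                              ┃                     


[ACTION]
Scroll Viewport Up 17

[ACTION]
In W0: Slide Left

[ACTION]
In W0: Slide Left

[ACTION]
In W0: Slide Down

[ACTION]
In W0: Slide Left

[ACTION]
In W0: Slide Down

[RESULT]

                                                    
                                                    
                                                    
                              ┏━━━━━━━━━━━━━━━━━━━━━
                              ┃ SlidingPuzzle       
                              ┠─────────────────────
                              ┃┌────┬────┬────┬────┐
━━━━━━━━━━━━━━━━━━━━━━━━━━━━━━━━━━━━┓  3 │  7 │    │
 GameOfLife                         ┃────┼────┼────┤
────────────────────────────────────┨  5 │ 14 │  4 │
Gen: 0                              ┃────┼────┼────┤
██····███··█·██···██·█              ┃ 12 │  2 │  8 │
···██·█···███··█·█··██              ┃────┼────┼────┤
·····████····██··█··██              ┃ 11 │  9 │ 15 │
··█·█████··█··██···███              ┃────┴────┴────┘
··██··█········█····█·              ┃ 2             
━━━━━━━━━━━━━━━━━━━━━━━━━━━━━━━━━━━━┛               
                              ┃                     


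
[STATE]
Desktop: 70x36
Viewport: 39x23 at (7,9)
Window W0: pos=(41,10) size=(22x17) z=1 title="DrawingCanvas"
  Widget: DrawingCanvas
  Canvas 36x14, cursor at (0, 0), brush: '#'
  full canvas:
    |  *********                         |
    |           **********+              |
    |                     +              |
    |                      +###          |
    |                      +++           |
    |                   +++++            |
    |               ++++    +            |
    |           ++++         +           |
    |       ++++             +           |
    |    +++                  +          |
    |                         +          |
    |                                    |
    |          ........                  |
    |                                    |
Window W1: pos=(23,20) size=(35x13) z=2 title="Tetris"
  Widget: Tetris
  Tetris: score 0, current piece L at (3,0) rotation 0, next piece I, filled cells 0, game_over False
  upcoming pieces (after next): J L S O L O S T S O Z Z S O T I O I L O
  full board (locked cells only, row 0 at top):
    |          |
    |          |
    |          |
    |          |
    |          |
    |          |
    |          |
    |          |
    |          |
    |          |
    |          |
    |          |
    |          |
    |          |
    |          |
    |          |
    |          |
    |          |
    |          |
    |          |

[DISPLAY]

                                       
                                  ┏━━━━
                                  ┃ Dra
                                  ┠────
                                  ┃+ **
                                  ┃    
                                  ┃    
                                  ┃    
                                  ┃    
                                  ┃    
                                  ┃    
                ┏━━━━━━━━━━━━━━━━━━━━━━
                ┃ Tetris               
                ┠──────────────────────
                ┃          │Next:      
                ┃          │████       
                ┃          │           
                ┃          │           
                ┃          │           
                ┃          │           
                ┃          │Score:     
                ┃          │0          
                ┃          │           


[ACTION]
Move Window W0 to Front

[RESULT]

                                       
                                  ┏━━━━
                                  ┃ Dra
                                  ┠────
                                  ┃+ **
                                  ┃    
                                  ┃    
                                  ┃    
                                  ┃    
                                  ┃    
                                  ┃    
                ┏━━━━━━━━━━━━━━━━━┃    
                ┃ Tetris          ┃    
                ┠─────────────────┃    
                ┃          │Next: ┃    
                ┃          │████  ┃    
                ┃          │      ┃    
                ┃          │      ┗━━━━
                ┃          │           
                ┃          │           
                ┃          │Score:     
                ┃          │0          
                ┃          │           


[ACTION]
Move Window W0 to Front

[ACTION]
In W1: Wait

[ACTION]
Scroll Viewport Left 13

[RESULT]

                                       
                                       
                                       
                                       
                                       
                                       
                                       
                                       
                                       
                                       
                                       
                       ┏━━━━━━━━━━━━━━━
                       ┃ Tetris        
                       ┠───────────────
                       ┃          │Next
                       ┃          │████
                       ┃          │    
                       ┃          │    
                       ┃          │    
                       ┃          │    
                       ┃          │Scor
                       ┃          │0   
                       ┃          │    


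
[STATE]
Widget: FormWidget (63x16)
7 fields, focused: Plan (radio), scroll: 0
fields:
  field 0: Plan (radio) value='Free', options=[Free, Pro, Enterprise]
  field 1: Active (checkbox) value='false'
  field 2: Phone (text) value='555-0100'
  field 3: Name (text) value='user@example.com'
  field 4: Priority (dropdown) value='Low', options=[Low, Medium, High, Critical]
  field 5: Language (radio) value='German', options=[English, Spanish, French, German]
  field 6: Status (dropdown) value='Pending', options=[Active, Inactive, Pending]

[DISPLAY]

> Plan:       (●) Free  ( ) Pro  ( ) Enterprise                
  Active:     [ ]                                              
  Phone:      [555-0100                                       ]
  Name:       [user@example.com                               ]
  Priority:   [Low                                           ▼]
  Language:   ( ) English  ( ) Spanish  ( ) French  (●) German 
  Status:     [Pending                                       ▼]
                                                               
                                                               
                                                               
                                                               
                                                               
                                                               
                                                               
                                                               
                                                               


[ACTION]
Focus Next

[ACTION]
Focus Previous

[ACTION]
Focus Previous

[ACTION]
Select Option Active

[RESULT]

  Plan:       (●) Free  ( ) Pro  ( ) Enterprise                
  Active:     [ ]                                              
  Phone:      [555-0100                                       ]
  Name:       [user@example.com                               ]
  Priority:   [Low                                           ▼]
  Language:   ( ) English  ( ) Spanish  ( ) French  (●) German 
> Status:     [Active                                        ▼]
                                                               
                                                               
                                                               
                                                               
                                                               
                                                               
                                                               
                                                               
                                                               


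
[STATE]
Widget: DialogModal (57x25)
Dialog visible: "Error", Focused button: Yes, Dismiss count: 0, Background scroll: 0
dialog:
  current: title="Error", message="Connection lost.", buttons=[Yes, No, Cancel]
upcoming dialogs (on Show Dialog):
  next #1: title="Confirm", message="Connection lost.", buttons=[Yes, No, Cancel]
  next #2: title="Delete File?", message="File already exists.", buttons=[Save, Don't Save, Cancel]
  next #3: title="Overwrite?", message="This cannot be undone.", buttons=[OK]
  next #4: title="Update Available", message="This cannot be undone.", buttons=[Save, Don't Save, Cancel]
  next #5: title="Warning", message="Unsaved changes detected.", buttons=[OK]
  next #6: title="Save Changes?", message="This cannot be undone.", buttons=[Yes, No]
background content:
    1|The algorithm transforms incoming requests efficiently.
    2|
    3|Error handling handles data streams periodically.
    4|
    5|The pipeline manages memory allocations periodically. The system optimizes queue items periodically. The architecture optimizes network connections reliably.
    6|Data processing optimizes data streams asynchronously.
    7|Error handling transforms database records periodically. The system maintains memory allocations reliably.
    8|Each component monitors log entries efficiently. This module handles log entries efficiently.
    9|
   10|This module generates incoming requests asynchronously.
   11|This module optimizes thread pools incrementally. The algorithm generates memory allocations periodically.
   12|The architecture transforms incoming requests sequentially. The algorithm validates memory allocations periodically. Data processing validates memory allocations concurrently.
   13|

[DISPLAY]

The algorithm transforms incoming requests efficiently.  
                                                         
Error handling handles data streams periodically.        
                                                         
The pipeline manages memory allocations periodically. The
Data processing optimizes data streams asynchronously.   
Error handling transforms database records periodically. 
Each component monitors log entries efficiently. This mod
                                                         
This module generates incoming requests asynchronously.  
This module optim┌─────────────────────┐mentally. The alg
The architecture │        Error        │uests sequentiall
                 │   Connection lost.  │                 
                 │ [Yes]  No   Cancel  │                 
                 └─────────────────────┘                 
                                                         
                                                         
                                                         
                                                         
                                                         
                                                         
                                                         
                                                         
                                                         
                                                         


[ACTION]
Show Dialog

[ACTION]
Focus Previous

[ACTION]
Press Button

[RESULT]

The algorithm transforms incoming requests efficiently.  
                                                         
Error handling handles data streams periodically.        
                                                         
The pipeline manages memory allocations periodically. The
Data processing optimizes data streams asynchronously.   
Error handling transforms database records periodically. 
Each component monitors log entries efficiently. This mod
                                                         
This module generates incoming requests asynchronously.  
This module optimizes thread pools incrementally. The alg
The architecture transforms incoming requests sequentiall
                                                         
                                                         
                                                         
                                                         
                                                         
                                                         
                                                         
                                                         
                                                         
                                                         
                                                         
                                                         
                                                         


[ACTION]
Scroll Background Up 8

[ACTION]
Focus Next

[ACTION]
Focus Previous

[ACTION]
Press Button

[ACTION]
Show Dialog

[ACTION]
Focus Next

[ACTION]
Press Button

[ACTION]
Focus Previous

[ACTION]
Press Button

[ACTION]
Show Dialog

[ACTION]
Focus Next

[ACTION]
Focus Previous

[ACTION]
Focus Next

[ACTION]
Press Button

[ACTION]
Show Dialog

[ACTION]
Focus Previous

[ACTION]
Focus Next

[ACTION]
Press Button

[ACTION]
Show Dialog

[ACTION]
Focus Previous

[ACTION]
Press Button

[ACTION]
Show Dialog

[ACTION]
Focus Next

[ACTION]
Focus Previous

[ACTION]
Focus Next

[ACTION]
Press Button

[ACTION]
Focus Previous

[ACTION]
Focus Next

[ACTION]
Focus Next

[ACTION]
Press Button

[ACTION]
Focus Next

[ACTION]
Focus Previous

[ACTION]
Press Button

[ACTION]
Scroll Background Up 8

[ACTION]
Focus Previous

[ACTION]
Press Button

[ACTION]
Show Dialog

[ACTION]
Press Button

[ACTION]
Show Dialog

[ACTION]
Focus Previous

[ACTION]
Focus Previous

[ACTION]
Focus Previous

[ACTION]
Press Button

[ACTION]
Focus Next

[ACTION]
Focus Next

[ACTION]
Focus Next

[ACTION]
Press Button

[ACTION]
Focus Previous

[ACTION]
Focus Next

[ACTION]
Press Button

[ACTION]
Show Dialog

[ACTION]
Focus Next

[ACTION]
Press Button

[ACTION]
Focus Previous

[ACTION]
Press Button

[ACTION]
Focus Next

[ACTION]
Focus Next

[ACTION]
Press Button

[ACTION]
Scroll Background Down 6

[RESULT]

Error handling transforms database records periodically. 
Each component monitors log entries efficiently. This mod
                                                         
This module generates incoming requests asynchronously.  
This module optimizes thread pools incrementally. The alg
The architecture transforms incoming requests sequentiall
                                                         
                                                         
                                                         
                                                         
                                                         
                                                         
                                                         
                                                         
                                                         
                                                         
                                                         
                                                         
                                                         
                                                         
                                                         
                                                         
                                                         
                                                         
                                                         


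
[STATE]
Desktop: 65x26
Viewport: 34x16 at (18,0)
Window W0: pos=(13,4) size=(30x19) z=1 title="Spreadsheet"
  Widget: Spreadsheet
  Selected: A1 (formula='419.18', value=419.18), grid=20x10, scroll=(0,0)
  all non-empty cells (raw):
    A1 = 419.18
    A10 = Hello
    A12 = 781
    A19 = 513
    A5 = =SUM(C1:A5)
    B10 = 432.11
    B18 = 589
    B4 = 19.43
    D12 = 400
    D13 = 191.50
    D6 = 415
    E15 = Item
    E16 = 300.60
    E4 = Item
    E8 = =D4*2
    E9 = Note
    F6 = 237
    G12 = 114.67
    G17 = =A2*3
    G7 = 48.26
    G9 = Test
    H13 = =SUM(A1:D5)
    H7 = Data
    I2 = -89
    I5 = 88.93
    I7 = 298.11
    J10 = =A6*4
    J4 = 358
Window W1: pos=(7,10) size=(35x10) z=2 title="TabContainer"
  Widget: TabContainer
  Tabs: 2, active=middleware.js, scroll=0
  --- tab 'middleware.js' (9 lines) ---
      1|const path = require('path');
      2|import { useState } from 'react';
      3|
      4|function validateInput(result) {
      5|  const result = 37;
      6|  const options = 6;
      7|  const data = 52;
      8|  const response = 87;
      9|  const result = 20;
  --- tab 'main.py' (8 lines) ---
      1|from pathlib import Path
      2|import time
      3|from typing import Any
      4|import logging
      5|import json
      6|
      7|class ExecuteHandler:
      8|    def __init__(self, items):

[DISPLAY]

                                  
                                  
                                  
                                  
━━━━━━━━━━━━━━━━━━━━━━━━┓         
eadsheet                ┃         
────────────────────────┨         
419.18                  ┃         
   A       B       C    ┃         
------------------------┃         
━━━━━━━━━━━━━━━━━━━━━━━┓┃         
ner                    ┃┃         
───────────────────────┨┃         
e.js]│ main.py         ┃┃         
───────────────────────┃┃         
 = require('path');    ┃┃         


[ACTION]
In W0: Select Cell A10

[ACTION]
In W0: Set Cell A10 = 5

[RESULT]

                                  
                                  
                                  
                                  
━━━━━━━━━━━━━━━━━━━━━━━━┓         
eadsheet                ┃         
────────────────────────┨         
 5                      ┃         
   A       B       C    ┃         
------------------------┃         
━━━━━━━━━━━━━━━━━━━━━━━┓┃         
ner                    ┃┃         
───────────────────────┨┃         
e.js]│ main.py         ┃┃         
───────────────────────┃┃         
 = require('path');    ┃┃         


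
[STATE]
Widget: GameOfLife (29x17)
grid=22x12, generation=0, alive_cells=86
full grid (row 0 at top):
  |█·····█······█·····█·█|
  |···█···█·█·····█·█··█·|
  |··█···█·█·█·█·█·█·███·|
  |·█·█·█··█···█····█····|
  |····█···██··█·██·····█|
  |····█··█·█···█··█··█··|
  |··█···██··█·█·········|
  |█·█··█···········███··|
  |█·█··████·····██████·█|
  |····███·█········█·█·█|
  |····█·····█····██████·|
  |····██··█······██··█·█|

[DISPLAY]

Gen: 0                       
█·····█······█·····█·█       
···█···█·█·····█·█··█·       
··█···█·█·█·█·█·█·███·       
·█·█·█··█···█····█····       
····█···██··█·██·····█       
····█··█·█···█··█··█··       
··█···██··█·█·········       
█·█··█···········███··       
█·█··████·····██████·█       
····███·█········█·█·█       
····█·····█····██████·       
····██··█······██··█·█       
                             
                             
                             
                             


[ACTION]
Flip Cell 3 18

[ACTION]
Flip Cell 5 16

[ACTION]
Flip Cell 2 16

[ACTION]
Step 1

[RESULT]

Gen: 1                       
····················█·       
······████···██······█       
··███·█·█··█·█··█···█·       
··████··█···█·██·██·█·       
···███·█·█··█·█···█···       
···█·███·██████·······       
·█·█·████··········█··       
··██·█··█······█···██·       
···█····█······█······       
···██···██····█······█       
···█··██·█·····█·····█       
····██·········█···█··       
                             
                             
                             
                             
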